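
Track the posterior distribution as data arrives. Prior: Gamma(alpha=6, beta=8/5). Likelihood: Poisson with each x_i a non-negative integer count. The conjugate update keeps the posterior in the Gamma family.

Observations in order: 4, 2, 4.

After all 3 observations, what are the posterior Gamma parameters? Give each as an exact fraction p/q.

alpha=16, beta=23/5

obs 1: x=4 → posterior Gamma(10, 13/5)
obs 2: x=2 → posterior Gamma(12, 18/5)
obs 3: x=4 → posterior Gamma(16, 23/5)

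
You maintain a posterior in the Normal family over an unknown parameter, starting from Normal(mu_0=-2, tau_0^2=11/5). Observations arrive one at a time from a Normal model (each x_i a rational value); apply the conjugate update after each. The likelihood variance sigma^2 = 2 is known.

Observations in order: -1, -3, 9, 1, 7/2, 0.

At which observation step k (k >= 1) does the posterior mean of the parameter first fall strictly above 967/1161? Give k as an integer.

obs 1: x=-1 → posterior Normal(-31/21, 22/21)
obs 2: x=-3 → posterior Normal(-2, 11/16)
obs 3: x=9 → posterior Normal(35/43, 22/43)
obs 4: x=1 → posterior Normal(23/27, 11/27)
obs 5: x=7/2 → posterior Normal(13/10, 22/65)
obs 6: x=0 → posterior Normal(169/152, 11/38)

k = 4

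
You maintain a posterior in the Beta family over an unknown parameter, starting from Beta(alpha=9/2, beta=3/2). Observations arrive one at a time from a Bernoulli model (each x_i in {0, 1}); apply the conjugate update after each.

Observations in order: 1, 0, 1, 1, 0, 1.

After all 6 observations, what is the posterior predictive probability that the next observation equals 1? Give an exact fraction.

17/24

obs 1: x=1 → posterior Beta(11/2, 3/2)
obs 2: x=0 → posterior Beta(11/2, 5/2)
obs 3: x=1 → posterior Beta(13/2, 5/2)
obs 4: x=1 → posterior Beta(15/2, 5/2)
obs 5: x=0 → posterior Beta(15/2, 7/2)
obs 6: x=1 → posterior Beta(17/2, 7/2)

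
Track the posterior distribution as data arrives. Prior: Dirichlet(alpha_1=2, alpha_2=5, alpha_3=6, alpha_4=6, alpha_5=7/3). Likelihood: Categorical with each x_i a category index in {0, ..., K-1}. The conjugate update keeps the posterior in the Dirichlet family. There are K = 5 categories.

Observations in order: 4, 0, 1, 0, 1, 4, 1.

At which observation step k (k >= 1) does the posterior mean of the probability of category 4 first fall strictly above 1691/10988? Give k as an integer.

k = 6

obs 1: x=4 → posterior Dirichlet(2, 5, 6, 6, 10/3)
obs 2: x=0 → posterior Dirichlet(3, 5, 6, 6, 10/3)
obs 3: x=1 → posterior Dirichlet(3, 6, 6, 6, 10/3)
obs 4: x=0 → posterior Dirichlet(4, 6, 6, 6, 10/3)
obs 5: x=1 → posterior Dirichlet(4, 7, 6, 6, 10/3)
obs 6: x=4 → posterior Dirichlet(4, 7, 6, 6, 13/3)
obs 7: x=1 → posterior Dirichlet(4, 8, 6, 6, 13/3)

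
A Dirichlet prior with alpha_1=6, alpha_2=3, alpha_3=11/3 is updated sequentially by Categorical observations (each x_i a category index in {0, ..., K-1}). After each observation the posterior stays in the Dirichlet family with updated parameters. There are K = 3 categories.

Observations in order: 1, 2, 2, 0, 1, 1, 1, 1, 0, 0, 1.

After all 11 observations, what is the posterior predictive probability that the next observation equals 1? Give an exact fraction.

27/71

obs 1: x=1 → posterior Dirichlet(6, 4, 11/3)
obs 2: x=2 → posterior Dirichlet(6, 4, 14/3)
obs 3: x=2 → posterior Dirichlet(6, 4, 17/3)
obs 4: x=0 → posterior Dirichlet(7, 4, 17/3)
obs 5: x=1 → posterior Dirichlet(7, 5, 17/3)
obs 6: x=1 → posterior Dirichlet(7, 6, 17/3)
obs 7: x=1 → posterior Dirichlet(7, 7, 17/3)
obs 8: x=1 → posterior Dirichlet(7, 8, 17/3)
obs 9: x=0 → posterior Dirichlet(8, 8, 17/3)
obs 10: x=0 → posterior Dirichlet(9, 8, 17/3)
obs 11: x=1 → posterior Dirichlet(9, 9, 17/3)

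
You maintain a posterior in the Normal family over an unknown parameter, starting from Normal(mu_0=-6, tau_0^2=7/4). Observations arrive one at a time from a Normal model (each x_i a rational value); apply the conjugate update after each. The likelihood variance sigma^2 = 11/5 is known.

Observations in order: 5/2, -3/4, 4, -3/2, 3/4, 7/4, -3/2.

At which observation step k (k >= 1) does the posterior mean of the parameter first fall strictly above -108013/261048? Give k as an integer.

k = 5

obs 1: x=5/2 → posterior Normal(-353/158, 77/79)
obs 2: x=-3/4 → posterior Normal(-811/456, 77/114)
obs 3: x=4 → posterior Normal(-251/596, 77/149)
obs 4: x=-3/2 → posterior Normal(-461/736, 77/184)
obs 5: x=3/4 → posterior Normal(-89/219, 77/219)
obs 6: x=7/4 → posterior Normal(-111/1016, 77/254)
obs 7: x=-3/2 → posterior Normal(-321/1156, 77/289)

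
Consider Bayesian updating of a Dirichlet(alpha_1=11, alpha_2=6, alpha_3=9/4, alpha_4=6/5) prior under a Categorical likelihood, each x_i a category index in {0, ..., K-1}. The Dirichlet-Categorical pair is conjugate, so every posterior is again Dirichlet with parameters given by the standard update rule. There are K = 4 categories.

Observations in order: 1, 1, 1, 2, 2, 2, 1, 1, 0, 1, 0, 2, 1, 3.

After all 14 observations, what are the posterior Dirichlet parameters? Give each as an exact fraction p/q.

alpha_1=13, alpha_2=13, alpha_3=25/4, alpha_4=11/5

obs 1: x=1 → posterior Dirichlet(11, 7, 9/4, 6/5)
obs 2: x=1 → posterior Dirichlet(11, 8, 9/4, 6/5)
obs 3: x=1 → posterior Dirichlet(11, 9, 9/4, 6/5)
obs 4: x=2 → posterior Dirichlet(11, 9, 13/4, 6/5)
obs 5: x=2 → posterior Dirichlet(11, 9, 17/4, 6/5)
obs 6: x=2 → posterior Dirichlet(11, 9, 21/4, 6/5)
obs 7: x=1 → posterior Dirichlet(11, 10, 21/4, 6/5)
obs 8: x=1 → posterior Dirichlet(11, 11, 21/4, 6/5)
obs 9: x=0 → posterior Dirichlet(12, 11, 21/4, 6/5)
obs 10: x=1 → posterior Dirichlet(12, 12, 21/4, 6/5)
obs 11: x=0 → posterior Dirichlet(13, 12, 21/4, 6/5)
obs 12: x=2 → posterior Dirichlet(13, 12, 25/4, 6/5)
obs 13: x=1 → posterior Dirichlet(13, 13, 25/4, 6/5)
obs 14: x=3 → posterior Dirichlet(13, 13, 25/4, 11/5)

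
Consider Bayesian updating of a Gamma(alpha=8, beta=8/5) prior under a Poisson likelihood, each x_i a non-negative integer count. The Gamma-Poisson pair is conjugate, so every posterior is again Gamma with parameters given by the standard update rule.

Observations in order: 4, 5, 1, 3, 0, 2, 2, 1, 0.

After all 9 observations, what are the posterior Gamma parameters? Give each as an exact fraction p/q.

alpha=26, beta=53/5

obs 1: x=4 → posterior Gamma(12, 13/5)
obs 2: x=5 → posterior Gamma(17, 18/5)
obs 3: x=1 → posterior Gamma(18, 23/5)
obs 4: x=3 → posterior Gamma(21, 28/5)
obs 5: x=0 → posterior Gamma(21, 33/5)
obs 6: x=2 → posterior Gamma(23, 38/5)
obs 7: x=2 → posterior Gamma(25, 43/5)
obs 8: x=1 → posterior Gamma(26, 48/5)
obs 9: x=0 → posterior Gamma(26, 53/5)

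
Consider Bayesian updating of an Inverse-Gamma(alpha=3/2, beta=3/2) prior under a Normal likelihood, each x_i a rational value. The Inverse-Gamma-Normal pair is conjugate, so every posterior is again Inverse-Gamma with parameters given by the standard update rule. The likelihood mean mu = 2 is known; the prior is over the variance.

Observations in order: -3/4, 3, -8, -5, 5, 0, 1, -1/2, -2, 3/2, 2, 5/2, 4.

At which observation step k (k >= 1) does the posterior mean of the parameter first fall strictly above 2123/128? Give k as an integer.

obs 1: x=-3/4 → posterior Inverse-Gamma(2, 169/32)
obs 2: x=3 → posterior Inverse-Gamma(5/2, 185/32)
obs 3: x=-8 → posterior Inverse-Gamma(3, 1785/32)
obs 4: x=-5 → posterior Inverse-Gamma(7/2, 2569/32)
obs 5: x=5 → posterior Inverse-Gamma(4, 2713/32)
obs 6: x=0 → posterior Inverse-Gamma(9/2, 2777/32)
obs 7: x=1 → posterior Inverse-Gamma(5, 2793/32)
obs 8: x=-1/2 → posterior Inverse-Gamma(11/2, 2893/32)
obs 9: x=-2 → posterior Inverse-Gamma(6, 3149/32)
obs 10: x=3/2 → posterior Inverse-Gamma(13/2, 3153/32)
obs 11: x=2 → posterior Inverse-Gamma(7, 3153/32)
obs 12: x=5/2 → posterior Inverse-Gamma(15/2, 3157/32)
obs 13: x=4 → posterior Inverse-Gamma(8, 3221/32)

k = 3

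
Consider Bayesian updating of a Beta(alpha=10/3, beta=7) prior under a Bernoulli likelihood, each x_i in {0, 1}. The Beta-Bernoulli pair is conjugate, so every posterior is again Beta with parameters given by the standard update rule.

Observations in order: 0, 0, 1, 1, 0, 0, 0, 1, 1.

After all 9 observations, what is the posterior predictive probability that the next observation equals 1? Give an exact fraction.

11/29

obs 1: x=0 → posterior Beta(10/3, 8)
obs 2: x=0 → posterior Beta(10/3, 9)
obs 3: x=1 → posterior Beta(13/3, 9)
obs 4: x=1 → posterior Beta(16/3, 9)
obs 5: x=0 → posterior Beta(16/3, 10)
obs 6: x=0 → posterior Beta(16/3, 11)
obs 7: x=0 → posterior Beta(16/3, 12)
obs 8: x=1 → posterior Beta(19/3, 12)
obs 9: x=1 → posterior Beta(22/3, 12)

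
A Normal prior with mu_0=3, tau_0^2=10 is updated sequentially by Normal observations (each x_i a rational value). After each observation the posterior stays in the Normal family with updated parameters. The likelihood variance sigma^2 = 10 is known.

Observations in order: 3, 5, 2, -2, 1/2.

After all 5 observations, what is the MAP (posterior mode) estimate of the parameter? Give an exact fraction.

23/12

obs 1: x=3 → posterior Normal(3, 5)
obs 2: x=5 → posterior Normal(11/3, 10/3)
obs 3: x=2 → posterior Normal(13/4, 5/2)
obs 4: x=-2 → posterior Normal(11/5, 2)
obs 5: x=1/2 → posterior Normal(23/12, 5/3)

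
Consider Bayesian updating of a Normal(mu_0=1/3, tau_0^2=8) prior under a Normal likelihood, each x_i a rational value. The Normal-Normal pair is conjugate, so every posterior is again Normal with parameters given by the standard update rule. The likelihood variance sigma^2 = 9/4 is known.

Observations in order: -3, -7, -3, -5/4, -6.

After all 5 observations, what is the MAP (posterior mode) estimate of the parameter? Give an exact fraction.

-645/169

obs 1: x=-3 → posterior Normal(-93/41, 72/41)
obs 2: x=-7 → posterior Normal(-317/73, 72/73)
obs 3: x=-3 → posterior Normal(-59/15, 24/35)
obs 4: x=-5/4 → posterior Normal(-453/137, 72/137)
obs 5: x=-6 → posterior Normal(-645/169, 72/169)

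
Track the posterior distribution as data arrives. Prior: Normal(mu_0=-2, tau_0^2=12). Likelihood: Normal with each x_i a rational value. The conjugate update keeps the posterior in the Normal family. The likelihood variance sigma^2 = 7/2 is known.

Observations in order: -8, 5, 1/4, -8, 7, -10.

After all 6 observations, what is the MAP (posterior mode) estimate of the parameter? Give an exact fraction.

obs 1: x=-8 → posterior Normal(-206/31, 84/31)
obs 2: x=5 → posterior Normal(-86/55, 84/55)
obs 3: x=1/4 → posterior Normal(-80/79, 84/79)
obs 4: x=-8 → posterior Normal(-272/103, 84/103)
obs 5: x=7 → posterior Normal(-104/127, 84/127)
obs 6: x=-10 → posterior Normal(-344/151, 84/151)

-344/151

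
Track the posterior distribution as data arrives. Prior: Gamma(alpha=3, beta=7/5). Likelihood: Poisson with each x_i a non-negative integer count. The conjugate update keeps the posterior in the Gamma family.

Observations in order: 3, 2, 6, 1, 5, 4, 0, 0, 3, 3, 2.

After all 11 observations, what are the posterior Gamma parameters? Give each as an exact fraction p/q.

alpha=32, beta=62/5

obs 1: x=3 → posterior Gamma(6, 12/5)
obs 2: x=2 → posterior Gamma(8, 17/5)
obs 3: x=6 → posterior Gamma(14, 22/5)
obs 4: x=1 → posterior Gamma(15, 27/5)
obs 5: x=5 → posterior Gamma(20, 32/5)
obs 6: x=4 → posterior Gamma(24, 37/5)
obs 7: x=0 → posterior Gamma(24, 42/5)
obs 8: x=0 → posterior Gamma(24, 47/5)
obs 9: x=3 → posterior Gamma(27, 52/5)
obs 10: x=3 → posterior Gamma(30, 57/5)
obs 11: x=2 → posterior Gamma(32, 62/5)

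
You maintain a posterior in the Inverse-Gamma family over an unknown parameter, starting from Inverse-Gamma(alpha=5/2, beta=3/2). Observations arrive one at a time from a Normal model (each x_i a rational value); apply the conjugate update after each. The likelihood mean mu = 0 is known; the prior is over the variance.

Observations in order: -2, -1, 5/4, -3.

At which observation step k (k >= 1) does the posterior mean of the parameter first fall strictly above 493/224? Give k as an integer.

obs 1: x=-2 → posterior Inverse-Gamma(3, 7/2)
obs 2: x=-1 → posterior Inverse-Gamma(7/2, 4)
obs 3: x=5/4 → posterior Inverse-Gamma(4, 153/32)
obs 4: x=-3 → posterior Inverse-Gamma(9/2, 297/32)

k = 4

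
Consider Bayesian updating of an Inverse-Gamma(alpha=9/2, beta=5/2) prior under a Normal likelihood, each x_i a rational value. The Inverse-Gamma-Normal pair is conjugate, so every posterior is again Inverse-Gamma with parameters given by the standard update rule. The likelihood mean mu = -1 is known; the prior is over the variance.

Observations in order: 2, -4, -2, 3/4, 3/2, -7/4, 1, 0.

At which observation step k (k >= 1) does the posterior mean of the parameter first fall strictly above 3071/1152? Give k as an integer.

obs 1: x=2 → posterior Inverse-Gamma(5, 7)
obs 2: x=-4 → posterior Inverse-Gamma(11/2, 23/2)
obs 3: x=-2 → posterior Inverse-Gamma(6, 12)
obs 4: x=3/4 → posterior Inverse-Gamma(13/2, 433/32)
obs 5: x=3/2 → posterior Inverse-Gamma(7, 533/32)
obs 6: x=-7/4 → posterior Inverse-Gamma(15/2, 271/16)
obs 7: x=1 → posterior Inverse-Gamma(8, 303/16)
obs 8: x=0 → posterior Inverse-Gamma(17/2, 311/16)

k = 5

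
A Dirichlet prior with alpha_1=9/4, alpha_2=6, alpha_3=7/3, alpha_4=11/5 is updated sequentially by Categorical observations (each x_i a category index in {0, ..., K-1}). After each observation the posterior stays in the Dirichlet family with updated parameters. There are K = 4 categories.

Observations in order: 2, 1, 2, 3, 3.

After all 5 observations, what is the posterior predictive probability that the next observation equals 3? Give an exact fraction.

252/1067

obs 1: x=2 → posterior Dirichlet(9/4, 6, 10/3, 11/5)
obs 2: x=1 → posterior Dirichlet(9/4, 7, 10/3, 11/5)
obs 3: x=2 → posterior Dirichlet(9/4, 7, 13/3, 11/5)
obs 4: x=3 → posterior Dirichlet(9/4, 7, 13/3, 16/5)
obs 5: x=3 → posterior Dirichlet(9/4, 7, 13/3, 21/5)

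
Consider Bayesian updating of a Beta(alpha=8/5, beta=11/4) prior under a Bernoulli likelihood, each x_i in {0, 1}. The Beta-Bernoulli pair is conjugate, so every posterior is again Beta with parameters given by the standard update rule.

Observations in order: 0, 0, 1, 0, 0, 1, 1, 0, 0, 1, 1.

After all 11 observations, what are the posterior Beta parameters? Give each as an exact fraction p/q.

alpha=33/5, beta=35/4

obs 1: x=0 → posterior Beta(8/5, 15/4)
obs 2: x=0 → posterior Beta(8/5, 19/4)
obs 3: x=1 → posterior Beta(13/5, 19/4)
obs 4: x=0 → posterior Beta(13/5, 23/4)
obs 5: x=0 → posterior Beta(13/5, 27/4)
obs 6: x=1 → posterior Beta(18/5, 27/4)
obs 7: x=1 → posterior Beta(23/5, 27/4)
obs 8: x=0 → posterior Beta(23/5, 31/4)
obs 9: x=0 → posterior Beta(23/5, 35/4)
obs 10: x=1 → posterior Beta(28/5, 35/4)
obs 11: x=1 → posterior Beta(33/5, 35/4)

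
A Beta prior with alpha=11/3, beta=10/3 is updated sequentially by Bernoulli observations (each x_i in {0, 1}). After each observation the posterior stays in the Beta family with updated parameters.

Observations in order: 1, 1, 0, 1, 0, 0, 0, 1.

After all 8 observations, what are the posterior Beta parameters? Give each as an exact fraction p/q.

alpha=23/3, beta=22/3

obs 1: x=1 → posterior Beta(14/3, 10/3)
obs 2: x=1 → posterior Beta(17/3, 10/3)
obs 3: x=0 → posterior Beta(17/3, 13/3)
obs 4: x=1 → posterior Beta(20/3, 13/3)
obs 5: x=0 → posterior Beta(20/3, 16/3)
obs 6: x=0 → posterior Beta(20/3, 19/3)
obs 7: x=0 → posterior Beta(20/3, 22/3)
obs 8: x=1 → posterior Beta(23/3, 22/3)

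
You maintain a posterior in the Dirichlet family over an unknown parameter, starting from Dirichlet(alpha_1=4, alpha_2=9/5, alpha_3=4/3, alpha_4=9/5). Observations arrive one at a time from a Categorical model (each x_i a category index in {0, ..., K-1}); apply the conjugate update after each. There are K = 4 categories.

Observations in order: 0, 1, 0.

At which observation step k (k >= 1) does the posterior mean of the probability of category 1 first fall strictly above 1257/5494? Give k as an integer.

k = 2

obs 1: x=0 → posterior Dirichlet(5, 9/5, 4/3, 9/5)
obs 2: x=1 → posterior Dirichlet(5, 14/5, 4/3, 9/5)
obs 3: x=0 → posterior Dirichlet(6, 14/5, 4/3, 9/5)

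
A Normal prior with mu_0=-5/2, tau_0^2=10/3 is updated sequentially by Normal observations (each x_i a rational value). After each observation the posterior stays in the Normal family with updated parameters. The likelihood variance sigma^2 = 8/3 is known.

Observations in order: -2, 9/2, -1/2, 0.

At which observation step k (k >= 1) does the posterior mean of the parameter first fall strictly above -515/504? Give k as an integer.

k = 2

obs 1: x=-2 → posterior Normal(-20/9, 40/27)
obs 2: x=9/2 → posterior Normal(5/28, 20/21)
obs 3: x=-1/2 → posterior Normal(0, 40/57)
obs 4: x=0 → posterior Normal(0, 5/9)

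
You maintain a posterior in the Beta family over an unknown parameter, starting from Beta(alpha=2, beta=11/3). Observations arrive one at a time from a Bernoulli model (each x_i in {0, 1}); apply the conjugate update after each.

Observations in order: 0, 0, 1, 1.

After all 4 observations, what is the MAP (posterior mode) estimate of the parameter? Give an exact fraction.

9/23

obs 1: x=0 → posterior Beta(2, 14/3)
obs 2: x=0 → posterior Beta(2, 17/3)
obs 3: x=1 → posterior Beta(3, 17/3)
obs 4: x=1 → posterior Beta(4, 17/3)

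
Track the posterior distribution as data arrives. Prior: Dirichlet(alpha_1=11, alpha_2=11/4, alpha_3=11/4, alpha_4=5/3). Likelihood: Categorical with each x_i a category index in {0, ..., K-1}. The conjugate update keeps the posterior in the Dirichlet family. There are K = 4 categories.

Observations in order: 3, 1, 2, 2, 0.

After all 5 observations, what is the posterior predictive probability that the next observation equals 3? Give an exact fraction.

obs 1: x=3 → posterior Dirichlet(11, 11/4, 11/4, 8/3)
obs 2: x=1 → posterior Dirichlet(11, 15/4, 11/4, 8/3)
obs 3: x=2 → posterior Dirichlet(11, 15/4, 15/4, 8/3)
obs 4: x=2 → posterior Dirichlet(11, 15/4, 19/4, 8/3)
obs 5: x=0 → posterior Dirichlet(12, 15/4, 19/4, 8/3)

16/139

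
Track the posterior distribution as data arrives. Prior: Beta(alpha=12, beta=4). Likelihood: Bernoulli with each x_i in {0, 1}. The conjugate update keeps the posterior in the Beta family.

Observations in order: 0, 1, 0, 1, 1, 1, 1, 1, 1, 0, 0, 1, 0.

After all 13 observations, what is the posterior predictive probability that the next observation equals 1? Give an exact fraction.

obs 1: x=0 → posterior Beta(12, 5)
obs 2: x=1 → posterior Beta(13, 5)
obs 3: x=0 → posterior Beta(13, 6)
obs 4: x=1 → posterior Beta(14, 6)
obs 5: x=1 → posterior Beta(15, 6)
obs 6: x=1 → posterior Beta(16, 6)
obs 7: x=1 → posterior Beta(17, 6)
obs 8: x=1 → posterior Beta(18, 6)
obs 9: x=1 → posterior Beta(19, 6)
obs 10: x=0 → posterior Beta(19, 7)
obs 11: x=0 → posterior Beta(19, 8)
obs 12: x=1 → posterior Beta(20, 8)
obs 13: x=0 → posterior Beta(20, 9)

20/29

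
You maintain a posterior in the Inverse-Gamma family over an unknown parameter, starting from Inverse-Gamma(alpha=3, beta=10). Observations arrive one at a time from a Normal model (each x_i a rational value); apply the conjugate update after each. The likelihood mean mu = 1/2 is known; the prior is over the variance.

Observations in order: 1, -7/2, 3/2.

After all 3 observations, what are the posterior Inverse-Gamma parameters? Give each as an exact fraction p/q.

alpha=9/2, beta=149/8

obs 1: x=1 → posterior Inverse-Gamma(7/2, 81/8)
obs 2: x=-7/2 → posterior Inverse-Gamma(4, 145/8)
obs 3: x=3/2 → posterior Inverse-Gamma(9/2, 149/8)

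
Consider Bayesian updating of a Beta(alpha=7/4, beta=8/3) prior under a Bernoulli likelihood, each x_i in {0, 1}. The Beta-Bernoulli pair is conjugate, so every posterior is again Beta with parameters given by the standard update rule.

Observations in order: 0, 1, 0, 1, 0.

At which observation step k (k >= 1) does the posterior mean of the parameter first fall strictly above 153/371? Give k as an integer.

obs 1: x=0 → posterior Beta(7/4, 11/3)
obs 2: x=1 → posterior Beta(11/4, 11/3)
obs 3: x=0 → posterior Beta(11/4, 14/3)
obs 4: x=1 → posterior Beta(15/4, 14/3)
obs 5: x=0 → posterior Beta(15/4, 17/3)

k = 2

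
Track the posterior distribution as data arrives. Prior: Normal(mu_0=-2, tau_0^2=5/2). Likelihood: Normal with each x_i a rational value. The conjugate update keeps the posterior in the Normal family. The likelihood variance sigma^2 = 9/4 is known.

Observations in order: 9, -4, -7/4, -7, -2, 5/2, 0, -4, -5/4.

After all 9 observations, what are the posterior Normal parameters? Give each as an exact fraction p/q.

mu_0=-103/99, tau_0^2=5/22

obs 1: x=9 → posterior Normal(72/19, 45/38)
obs 2: x=-4 → posterior Normal(32/29, 45/58)
obs 3: x=-7/4 → posterior Normal(29/78, 15/26)
obs 4: x=-7 → posterior Normal(-111/98, 45/98)
obs 5: x=-2 → posterior Normal(-151/118, 45/118)
obs 6: x=5/2 → posterior Normal(-101/138, 15/46)
obs 7: x=0 → posterior Normal(-101/158, 45/158)
obs 8: x=-4 → posterior Normal(-181/178, 45/178)
obs 9: x=-5/4 → posterior Normal(-103/99, 5/22)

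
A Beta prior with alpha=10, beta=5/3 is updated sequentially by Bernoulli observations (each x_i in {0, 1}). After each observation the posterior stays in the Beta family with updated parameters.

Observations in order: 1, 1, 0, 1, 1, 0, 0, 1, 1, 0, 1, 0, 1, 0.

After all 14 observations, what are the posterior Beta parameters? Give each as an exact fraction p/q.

obs 1: x=1 → posterior Beta(11, 5/3)
obs 2: x=1 → posterior Beta(12, 5/3)
obs 3: x=0 → posterior Beta(12, 8/3)
obs 4: x=1 → posterior Beta(13, 8/3)
obs 5: x=1 → posterior Beta(14, 8/3)
obs 6: x=0 → posterior Beta(14, 11/3)
obs 7: x=0 → posterior Beta(14, 14/3)
obs 8: x=1 → posterior Beta(15, 14/3)
obs 9: x=1 → posterior Beta(16, 14/3)
obs 10: x=0 → posterior Beta(16, 17/3)
obs 11: x=1 → posterior Beta(17, 17/3)
obs 12: x=0 → posterior Beta(17, 20/3)
obs 13: x=1 → posterior Beta(18, 20/3)
obs 14: x=0 → posterior Beta(18, 23/3)

alpha=18, beta=23/3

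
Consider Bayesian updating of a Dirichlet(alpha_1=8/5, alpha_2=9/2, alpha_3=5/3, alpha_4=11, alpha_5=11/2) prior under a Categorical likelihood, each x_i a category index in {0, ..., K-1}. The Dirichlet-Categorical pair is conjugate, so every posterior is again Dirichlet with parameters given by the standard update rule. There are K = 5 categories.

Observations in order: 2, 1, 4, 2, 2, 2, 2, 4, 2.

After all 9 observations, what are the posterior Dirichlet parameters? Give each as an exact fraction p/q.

alpha_1=8/5, alpha_2=11/2, alpha_3=23/3, alpha_4=11, alpha_5=15/2

obs 1: x=2 → posterior Dirichlet(8/5, 9/2, 8/3, 11, 11/2)
obs 2: x=1 → posterior Dirichlet(8/5, 11/2, 8/3, 11, 11/2)
obs 3: x=4 → posterior Dirichlet(8/5, 11/2, 8/3, 11, 13/2)
obs 4: x=2 → posterior Dirichlet(8/5, 11/2, 11/3, 11, 13/2)
obs 5: x=2 → posterior Dirichlet(8/5, 11/2, 14/3, 11, 13/2)
obs 6: x=2 → posterior Dirichlet(8/5, 11/2, 17/3, 11, 13/2)
obs 7: x=2 → posterior Dirichlet(8/5, 11/2, 20/3, 11, 13/2)
obs 8: x=4 → posterior Dirichlet(8/5, 11/2, 20/3, 11, 15/2)
obs 9: x=2 → posterior Dirichlet(8/5, 11/2, 23/3, 11, 15/2)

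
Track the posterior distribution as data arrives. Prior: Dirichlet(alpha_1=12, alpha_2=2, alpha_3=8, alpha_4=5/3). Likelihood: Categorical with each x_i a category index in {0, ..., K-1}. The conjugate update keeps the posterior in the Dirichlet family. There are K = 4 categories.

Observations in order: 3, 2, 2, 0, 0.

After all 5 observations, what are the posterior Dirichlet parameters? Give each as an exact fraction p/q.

alpha_1=14, alpha_2=2, alpha_3=10, alpha_4=8/3

obs 1: x=3 → posterior Dirichlet(12, 2, 8, 8/3)
obs 2: x=2 → posterior Dirichlet(12, 2, 9, 8/3)
obs 3: x=2 → posterior Dirichlet(12, 2, 10, 8/3)
obs 4: x=0 → posterior Dirichlet(13, 2, 10, 8/3)
obs 5: x=0 → posterior Dirichlet(14, 2, 10, 8/3)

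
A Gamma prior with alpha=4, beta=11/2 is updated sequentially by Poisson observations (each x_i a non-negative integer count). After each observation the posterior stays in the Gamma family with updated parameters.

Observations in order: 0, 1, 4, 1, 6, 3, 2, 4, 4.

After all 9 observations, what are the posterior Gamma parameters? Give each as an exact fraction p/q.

obs 1: x=0 → posterior Gamma(4, 13/2)
obs 2: x=1 → posterior Gamma(5, 15/2)
obs 3: x=4 → posterior Gamma(9, 17/2)
obs 4: x=1 → posterior Gamma(10, 19/2)
obs 5: x=6 → posterior Gamma(16, 21/2)
obs 6: x=3 → posterior Gamma(19, 23/2)
obs 7: x=2 → posterior Gamma(21, 25/2)
obs 8: x=4 → posterior Gamma(25, 27/2)
obs 9: x=4 → posterior Gamma(29, 29/2)

alpha=29, beta=29/2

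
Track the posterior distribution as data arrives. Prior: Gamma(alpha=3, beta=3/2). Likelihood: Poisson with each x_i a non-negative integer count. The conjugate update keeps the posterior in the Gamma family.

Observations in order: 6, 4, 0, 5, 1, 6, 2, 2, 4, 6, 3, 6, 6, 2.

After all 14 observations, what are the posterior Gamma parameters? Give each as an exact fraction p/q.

obs 1: x=6 → posterior Gamma(9, 5/2)
obs 2: x=4 → posterior Gamma(13, 7/2)
obs 3: x=0 → posterior Gamma(13, 9/2)
obs 4: x=5 → posterior Gamma(18, 11/2)
obs 5: x=1 → posterior Gamma(19, 13/2)
obs 6: x=6 → posterior Gamma(25, 15/2)
obs 7: x=2 → posterior Gamma(27, 17/2)
obs 8: x=2 → posterior Gamma(29, 19/2)
obs 9: x=4 → posterior Gamma(33, 21/2)
obs 10: x=6 → posterior Gamma(39, 23/2)
obs 11: x=3 → posterior Gamma(42, 25/2)
obs 12: x=6 → posterior Gamma(48, 27/2)
obs 13: x=6 → posterior Gamma(54, 29/2)
obs 14: x=2 → posterior Gamma(56, 31/2)

alpha=56, beta=31/2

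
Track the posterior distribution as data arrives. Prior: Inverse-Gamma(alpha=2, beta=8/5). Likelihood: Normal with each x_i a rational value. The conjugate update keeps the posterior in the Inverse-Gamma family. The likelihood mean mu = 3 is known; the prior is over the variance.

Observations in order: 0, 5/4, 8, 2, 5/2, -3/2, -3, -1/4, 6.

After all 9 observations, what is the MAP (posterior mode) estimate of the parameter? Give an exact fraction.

4693/600

obs 1: x=0 → posterior Inverse-Gamma(5/2, 61/10)
obs 2: x=5/4 → posterior Inverse-Gamma(3, 1221/160)
obs 3: x=8 → posterior Inverse-Gamma(7/2, 3221/160)
obs 4: x=2 → posterior Inverse-Gamma(4, 3301/160)
obs 5: x=5/2 → posterior Inverse-Gamma(9/2, 3321/160)
obs 6: x=-3/2 → posterior Inverse-Gamma(5, 4941/160)
obs 7: x=-3 → posterior Inverse-Gamma(11/2, 7821/160)
obs 8: x=-1/4 → posterior Inverse-Gamma(6, 4333/80)
obs 9: x=6 → posterior Inverse-Gamma(13/2, 4693/80)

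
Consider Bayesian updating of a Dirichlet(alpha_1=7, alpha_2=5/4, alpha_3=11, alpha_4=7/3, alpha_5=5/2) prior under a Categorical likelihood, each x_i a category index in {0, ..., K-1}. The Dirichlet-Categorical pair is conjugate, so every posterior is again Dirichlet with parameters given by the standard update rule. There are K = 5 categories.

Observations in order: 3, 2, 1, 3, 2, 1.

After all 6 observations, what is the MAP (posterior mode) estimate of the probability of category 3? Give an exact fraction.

obs 1: x=3 → posterior Dirichlet(7, 5/4, 11, 10/3, 5/2)
obs 2: x=2 → posterior Dirichlet(7, 5/4, 12, 10/3, 5/2)
obs 3: x=1 → posterior Dirichlet(7, 9/4, 12, 10/3, 5/2)
obs 4: x=3 → posterior Dirichlet(7, 9/4, 12, 13/3, 5/2)
obs 5: x=2 → posterior Dirichlet(7, 9/4, 13, 13/3, 5/2)
obs 6: x=1 → posterior Dirichlet(7, 13/4, 13, 13/3, 5/2)

40/301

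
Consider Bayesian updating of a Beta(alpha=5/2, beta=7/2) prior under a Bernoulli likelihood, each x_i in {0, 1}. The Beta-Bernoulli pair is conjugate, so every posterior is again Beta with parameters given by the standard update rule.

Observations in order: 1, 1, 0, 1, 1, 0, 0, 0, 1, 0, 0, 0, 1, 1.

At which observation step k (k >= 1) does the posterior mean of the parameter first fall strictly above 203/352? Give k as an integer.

obs 1: x=1 → posterior Beta(7/2, 7/2)
obs 2: x=1 → posterior Beta(9/2, 7/2)
obs 3: x=0 → posterior Beta(9/2, 9/2)
obs 4: x=1 → posterior Beta(11/2, 9/2)
obs 5: x=1 → posterior Beta(13/2, 9/2)
obs 6: x=0 → posterior Beta(13/2, 11/2)
obs 7: x=0 → posterior Beta(13/2, 13/2)
obs 8: x=0 → posterior Beta(13/2, 15/2)
obs 9: x=1 → posterior Beta(15/2, 15/2)
obs 10: x=0 → posterior Beta(15/2, 17/2)
obs 11: x=0 → posterior Beta(15/2, 19/2)
obs 12: x=0 → posterior Beta(15/2, 21/2)
obs 13: x=1 → posterior Beta(17/2, 21/2)
obs 14: x=1 → posterior Beta(19/2, 21/2)

k = 5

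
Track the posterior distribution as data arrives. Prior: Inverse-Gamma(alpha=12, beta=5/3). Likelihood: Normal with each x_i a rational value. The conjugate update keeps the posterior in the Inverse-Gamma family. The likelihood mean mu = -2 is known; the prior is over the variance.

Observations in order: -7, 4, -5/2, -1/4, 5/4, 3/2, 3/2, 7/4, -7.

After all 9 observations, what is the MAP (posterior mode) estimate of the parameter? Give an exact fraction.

obs 1: x=-7 → posterior Inverse-Gamma(25/2, 85/6)
obs 2: x=4 → posterior Inverse-Gamma(13, 193/6)
obs 3: x=-5/2 → posterior Inverse-Gamma(27/2, 775/24)
obs 4: x=-1/4 → posterior Inverse-Gamma(14, 3247/96)
obs 5: x=5/4 → posterior Inverse-Gamma(29/2, 1877/48)
obs 6: x=3/2 → posterior Inverse-Gamma(15, 2171/48)
obs 7: x=3/2 → posterior Inverse-Gamma(31/2, 2465/48)
obs 8: x=7/4 → posterior Inverse-Gamma(16, 5605/96)
obs 9: x=-7 → posterior Inverse-Gamma(33/2, 6805/96)

1361/336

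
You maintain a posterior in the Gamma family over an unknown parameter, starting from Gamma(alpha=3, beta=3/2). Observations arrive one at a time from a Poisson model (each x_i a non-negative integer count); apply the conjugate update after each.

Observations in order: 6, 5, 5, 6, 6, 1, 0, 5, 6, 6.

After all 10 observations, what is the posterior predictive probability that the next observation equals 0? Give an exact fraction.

obs 1: x=6 → posterior Gamma(9, 5/2)
obs 2: x=5 → posterior Gamma(14, 7/2)
obs 3: x=5 → posterior Gamma(19, 9/2)
obs 4: x=6 → posterior Gamma(25, 11/2)
obs 5: x=6 → posterior Gamma(31, 13/2)
obs 6: x=1 → posterior Gamma(32, 15/2)
obs 7: x=0 → posterior Gamma(32, 17/2)
obs 8: x=5 → posterior Gamma(37, 19/2)
obs 9: x=6 → posterior Gamma(43, 21/2)
obs 10: x=6 → posterior Gamma(49, 23/2)

5304738315342148305325700564919212656132041732898221764838321536663/315544362088404722164691426113114491869282574043609201908111572265625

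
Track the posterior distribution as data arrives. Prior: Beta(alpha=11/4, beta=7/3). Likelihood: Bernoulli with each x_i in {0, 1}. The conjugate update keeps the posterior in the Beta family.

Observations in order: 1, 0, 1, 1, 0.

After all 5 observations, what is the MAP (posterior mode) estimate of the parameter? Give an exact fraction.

obs 1: x=1 → posterior Beta(15/4, 7/3)
obs 2: x=0 → posterior Beta(15/4, 10/3)
obs 3: x=1 → posterior Beta(19/4, 10/3)
obs 4: x=1 → posterior Beta(23/4, 10/3)
obs 5: x=0 → posterior Beta(23/4, 13/3)

57/97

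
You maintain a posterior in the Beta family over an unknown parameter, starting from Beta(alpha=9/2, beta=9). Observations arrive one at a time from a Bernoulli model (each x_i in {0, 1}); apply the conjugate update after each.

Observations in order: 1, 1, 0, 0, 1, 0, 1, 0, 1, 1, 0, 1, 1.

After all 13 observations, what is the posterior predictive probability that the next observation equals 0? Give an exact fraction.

obs 1: x=1 → posterior Beta(11/2, 9)
obs 2: x=1 → posterior Beta(13/2, 9)
obs 3: x=0 → posterior Beta(13/2, 10)
obs 4: x=0 → posterior Beta(13/2, 11)
obs 5: x=1 → posterior Beta(15/2, 11)
obs 6: x=0 → posterior Beta(15/2, 12)
obs 7: x=1 → posterior Beta(17/2, 12)
obs 8: x=0 → posterior Beta(17/2, 13)
obs 9: x=1 → posterior Beta(19/2, 13)
obs 10: x=1 → posterior Beta(21/2, 13)
obs 11: x=0 → posterior Beta(21/2, 14)
obs 12: x=1 → posterior Beta(23/2, 14)
obs 13: x=1 → posterior Beta(25/2, 14)

28/53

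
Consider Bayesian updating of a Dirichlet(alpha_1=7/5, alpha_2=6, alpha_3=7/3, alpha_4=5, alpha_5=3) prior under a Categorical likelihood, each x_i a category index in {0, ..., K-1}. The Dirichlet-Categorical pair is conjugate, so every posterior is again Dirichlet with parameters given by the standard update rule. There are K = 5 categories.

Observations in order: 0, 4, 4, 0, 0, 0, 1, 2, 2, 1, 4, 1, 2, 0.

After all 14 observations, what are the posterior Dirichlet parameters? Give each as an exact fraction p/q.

alpha_1=32/5, alpha_2=9, alpha_3=16/3, alpha_4=5, alpha_5=6

obs 1: x=0 → posterior Dirichlet(12/5, 6, 7/3, 5, 3)
obs 2: x=4 → posterior Dirichlet(12/5, 6, 7/3, 5, 4)
obs 3: x=4 → posterior Dirichlet(12/5, 6, 7/3, 5, 5)
obs 4: x=0 → posterior Dirichlet(17/5, 6, 7/3, 5, 5)
obs 5: x=0 → posterior Dirichlet(22/5, 6, 7/3, 5, 5)
obs 6: x=0 → posterior Dirichlet(27/5, 6, 7/3, 5, 5)
obs 7: x=1 → posterior Dirichlet(27/5, 7, 7/3, 5, 5)
obs 8: x=2 → posterior Dirichlet(27/5, 7, 10/3, 5, 5)
obs 9: x=2 → posterior Dirichlet(27/5, 7, 13/3, 5, 5)
obs 10: x=1 → posterior Dirichlet(27/5, 8, 13/3, 5, 5)
obs 11: x=4 → posterior Dirichlet(27/5, 8, 13/3, 5, 6)
obs 12: x=1 → posterior Dirichlet(27/5, 9, 13/3, 5, 6)
obs 13: x=2 → posterior Dirichlet(27/5, 9, 16/3, 5, 6)
obs 14: x=0 → posterior Dirichlet(32/5, 9, 16/3, 5, 6)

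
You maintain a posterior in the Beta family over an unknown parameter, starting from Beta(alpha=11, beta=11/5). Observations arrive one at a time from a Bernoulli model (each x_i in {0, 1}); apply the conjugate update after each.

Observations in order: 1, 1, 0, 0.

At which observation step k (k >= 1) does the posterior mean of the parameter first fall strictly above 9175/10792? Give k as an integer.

obs 1: x=1 → posterior Beta(12, 11/5)
obs 2: x=1 → posterior Beta(13, 11/5)
obs 3: x=0 → posterior Beta(13, 16/5)
obs 4: x=0 → posterior Beta(13, 21/5)

k = 2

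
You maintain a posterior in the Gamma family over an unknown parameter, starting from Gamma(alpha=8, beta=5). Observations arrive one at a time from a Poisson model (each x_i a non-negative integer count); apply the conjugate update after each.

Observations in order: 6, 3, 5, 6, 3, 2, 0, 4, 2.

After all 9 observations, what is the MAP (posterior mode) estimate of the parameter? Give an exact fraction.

obs 1: x=6 → posterior Gamma(14, 6)
obs 2: x=3 → posterior Gamma(17, 7)
obs 3: x=5 → posterior Gamma(22, 8)
obs 4: x=6 → posterior Gamma(28, 9)
obs 5: x=3 → posterior Gamma(31, 10)
obs 6: x=2 → posterior Gamma(33, 11)
obs 7: x=0 → posterior Gamma(33, 12)
obs 8: x=4 → posterior Gamma(37, 13)
obs 9: x=2 → posterior Gamma(39, 14)

19/7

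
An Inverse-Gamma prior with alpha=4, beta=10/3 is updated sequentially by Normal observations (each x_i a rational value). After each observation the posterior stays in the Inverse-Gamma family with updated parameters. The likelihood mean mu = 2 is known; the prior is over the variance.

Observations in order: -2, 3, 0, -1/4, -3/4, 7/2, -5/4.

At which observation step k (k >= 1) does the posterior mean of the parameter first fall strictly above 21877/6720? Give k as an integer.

obs 1: x=-2 → posterior Inverse-Gamma(9/2, 34/3)
obs 2: x=3 → posterior Inverse-Gamma(5, 71/6)
obs 3: x=0 → posterior Inverse-Gamma(11/2, 83/6)
obs 4: x=-1/4 → posterior Inverse-Gamma(6, 1571/96)
obs 5: x=-3/4 → posterior Inverse-Gamma(13/2, 967/48)
obs 6: x=7/2 → posterior Inverse-Gamma(7, 1021/48)
obs 7: x=-5/4 → posterior Inverse-Gamma(15/2, 2549/96)

k = 4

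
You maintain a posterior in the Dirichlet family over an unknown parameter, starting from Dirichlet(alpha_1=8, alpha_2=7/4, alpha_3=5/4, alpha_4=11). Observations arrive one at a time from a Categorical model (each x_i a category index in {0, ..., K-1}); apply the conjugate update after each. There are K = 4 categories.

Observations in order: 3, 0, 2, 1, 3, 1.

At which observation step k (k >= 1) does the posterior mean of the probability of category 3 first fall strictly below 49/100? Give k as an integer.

obs 1: x=3 → posterior Dirichlet(8, 7/4, 5/4, 12)
obs 2: x=0 → posterior Dirichlet(9, 7/4, 5/4, 12)
obs 3: x=2 → posterior Dirichlet(9, 7/4, 9/4, 12)
obs 4: x=1 → posterior Dirichlet(9, 11/4, 9/4, 12)
obs 5: x=3 → posterior Dirichlet(9, 11/4, 9/4, 13)
obs 6: x=1 → posterior Dirichlet(9, 15/4, 9/4, 13)

k = 3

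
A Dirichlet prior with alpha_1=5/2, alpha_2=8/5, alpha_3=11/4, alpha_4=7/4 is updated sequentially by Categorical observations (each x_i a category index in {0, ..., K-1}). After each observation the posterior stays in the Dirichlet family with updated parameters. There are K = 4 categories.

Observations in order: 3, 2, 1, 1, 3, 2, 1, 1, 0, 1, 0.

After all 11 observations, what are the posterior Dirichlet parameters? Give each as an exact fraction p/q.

obs 1: x=3 → posterior Dirichlet(5/2, 8/5, 11/4, 11/4)
obs 2: x=2 → posterior Dirichlet(5/2, 8/5, 15/4, 11/4)
obs 3: x=1 → posterior Dirichlet(5/2, 13/5, 15/4, 11/4)
obs 4: x=1 → posterior Dirichlet(5/2, 18/5, 15/4, 11/4)
obs 5: x=3 → posterior Dirichlet(5/2, 18/5, 15/4, 15/4)
obs 6: x=2 → posterior Dirichlet(5/2, 18/5, 19/4, 15/4)
obs 7: x=1 → posterior Dirichlet(5/2, 23/5, 19/4, 15/4)
obs 8: x=1 → posterior Dirichlet(5/2, 28/5, 19/4, 15/4)
obs 9: x=0 → posterior Dirichlet(7/2, 28/5, 19/4, 15/4)
obs 10: x=1 → posterior Dirichlet(7/2, 33/5, 19/4, 15/4)
obs 11: x=0 → posterior Dirichlet(9/2, 33/5, 19/4, 15/4)

alpha_1=9/2, alpha_2=33/5, alpha_3=19/4, alpha_4=15/4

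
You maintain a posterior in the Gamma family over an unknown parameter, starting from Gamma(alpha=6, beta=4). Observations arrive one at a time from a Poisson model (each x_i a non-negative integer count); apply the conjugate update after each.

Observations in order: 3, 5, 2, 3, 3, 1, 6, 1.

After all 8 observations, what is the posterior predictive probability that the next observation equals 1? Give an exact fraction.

7121289413993094189868508742942720/34059943367449284484947168626829637

obs 1: x=3 → posterior Gamma(9, 5)
obs 2: x=5 → posterior Gamma(14, 6)
obs 3: x=2 → posterior Gamma(16, 7)
obs 4: x=3 → posterior Gamma(19, 8)
obs 5: x=3 → posterior Gamma(22, 9)
obs 6: x=1 → posterior Gamma(23, 10)
obs 7: x=6 → posterior Gamma(29, 11)
obs 8: x=1 → posterior Gamma(30, 12)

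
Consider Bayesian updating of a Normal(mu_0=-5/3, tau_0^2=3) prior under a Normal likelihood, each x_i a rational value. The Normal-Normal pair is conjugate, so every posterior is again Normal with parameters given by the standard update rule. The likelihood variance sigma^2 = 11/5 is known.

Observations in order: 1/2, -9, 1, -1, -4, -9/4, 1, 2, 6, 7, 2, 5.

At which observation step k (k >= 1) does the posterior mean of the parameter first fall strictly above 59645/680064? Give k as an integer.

k = 11

obs 1: x=1/2 → posterior Normal(-5/12, 33/26)
obs 2: x=-9 → posterior Normal(-875/246, 33/41)
obs 3: x=1 → posterior Normal(-785/336, 33/56)
obs 4: x=-1 → posterior Normal(-875/426, 33/71)
obs 5: x=-4 → posterior Normal(-1235/516, 33/86)
obs 6: x=-9/4 → posterior Normal(-2875/1212, 33/101)
obs 7: x=1 → posterior Normal(-2695/1392, 33/116)
obs 8: x=2 → posterior Normal(-2335/1572, 33/131)
obs 9: x=6 → posterior Normal(-1255/1752, 33/146)
obs 10: x=7 → posterior Normal(5/1932, 33/161)
obs 11: x=2 → posterior Normal(365/2112, 3/16)
obs 12: x=5 → posterior Normal(1265/2292, 33/191)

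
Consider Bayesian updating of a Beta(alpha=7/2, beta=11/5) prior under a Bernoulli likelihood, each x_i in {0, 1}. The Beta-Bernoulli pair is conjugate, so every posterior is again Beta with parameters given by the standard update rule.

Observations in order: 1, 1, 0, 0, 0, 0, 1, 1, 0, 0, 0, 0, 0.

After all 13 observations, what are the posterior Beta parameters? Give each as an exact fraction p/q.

obs 1: x=1 → posterior Beta(9/2, 11/5)
obs 2: x=1 → posterior Beta(11/2, 11/5)
obs 3: x=0 → posterior Beta(11/2, 16/5)
obs 4: x=0 → posterior Beta(11/2, 21/5)
obs 5: x=0 → posterior Beta(11/2, 26/5)
obs 6: x=0 → posterior Beta(11/2, 31/5)
obs 7: x=1 → posterior Beta(13/2, 31/5)
obs 8: x=1 → posterior Beta(15/2, 31/5)
obs 9: x=0 → posterior Beta(15/2, 36/5)
obs 10: x=0 → posterior Beta(15/2, 41/5)
obs 11: x=0 → posterior Beta(15/2, 46/5)
obs 12: x=0 → posterior Beta(15/2, 51/5)
obs 13: x=0 → posterior Beta(15/2, 56/5)

alpha=15/2, beta=56/5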